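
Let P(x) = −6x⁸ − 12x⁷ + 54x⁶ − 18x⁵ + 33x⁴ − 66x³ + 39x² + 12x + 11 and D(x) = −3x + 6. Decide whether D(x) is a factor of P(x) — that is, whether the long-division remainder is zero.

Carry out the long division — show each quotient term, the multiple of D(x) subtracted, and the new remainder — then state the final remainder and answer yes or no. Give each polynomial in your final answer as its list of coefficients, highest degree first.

R = [-1], so D(x) is not a factor of P(x). no

Step 1: lead(−6x⁸ − 12x⁷ + 54x⁶ − 18x⁵ + 33x⁴ − 66x³ + 39x² + 12x + 11) ÷ lead(D) = −6x⁸ ÷ −3x = 2x⁷. Subtract (2x⁷)·D = −6x⁸ + 12x⁷. Remainder: −24x⁷ + 54x⁶ − 18x⁵ + 33x⁴ − 66x³ + 39x² + 12x + 11.
Step 2: lead(−24x⁷ + 54x⁶ − 18x⁵ + 33x⁴ − 66x³ + 39x² + 12x + 11) ÷ lead(D) = −24x⁷ ÷ −3x = 8x⁶. Subtract (8x⁶)·D = −24x⁷ + 48x⁶. Remainder: 6x⁶ − 18x⁵ + 33x⁴ − 66x³ + 39x² + 12x + 11.
Step 3: lead(6x⁶ − 18x⁵ + 33x⁴ − 66x³ + 39x² + 12x + 11) ÷ lead(D) = 6x⁶ ÷ −3x = −2x⁵. Subtract (−2x⁵)·D = 6x⁶ − 12x⁵. Remainder: −6x⁵ + 33x⁴ − 66x³ + 39x² + 12x + 11.
Step 4: lead(−6x⁵ + 33x⁴ − 66x³ + 39x² + 12x + 11) ÷ lead(D) = −6x⁵ ÷ −3x = 2x⁴. Subtract (2x⁴)·D = −6x⁵ + 12x⁴. Remainder: 21x⁴ − 66x³ + 39x² + 12x + 11.
Step 5: lead(21x⁴ − 66x³ + 39x² + 12x + 11) ÷ lead(D) = 21x⁴ ÷ −3x = −7x³. Subtract (−7x³)·D = 21x⁴ − 42x³. Remainder: −24x³ + 39x² + 12x + 11.
Step 6: lead(−24x³ + 39x² + 12x + 11) ÷ lead(D) = −24x³ ÷ −3x = 8x². Subtract (8x²)·D = −24x³ + 48x². Remainder: −9x² + 12x + 11.
Step 7: lead(−9x² + 12x + 11) ÷ lead(D) = −9x² ÷ −3x = 3x. Subtract (3x)·D = −9x² + 18x. Remainder: −6x + 11.
Step 8: lead(−6x + 11) ÷ lead(D) = −6x ÷ −3x = 2. Subtract (2)·D = −6x + 12. Remainder: −1.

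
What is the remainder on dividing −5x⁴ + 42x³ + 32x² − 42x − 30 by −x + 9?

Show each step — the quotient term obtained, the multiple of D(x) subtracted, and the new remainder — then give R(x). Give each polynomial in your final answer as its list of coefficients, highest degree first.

Step 1: lead(−5x⁴ + 42x³ + 32x² − 42x − 30) ÷ lead(D) = −5x⁴ ÷ −x = 5x³. Subtract (5x³)·D = −5x⁴ + 45x³. Remainder: −3x³ + 32x² − 42x − 30.
Step 2: lead(−3x³ + 32x² − 42x − 30) ÷ lead(D) = −3x³ ÷ −x = 3x². Subtract (3x²)·D = −3x³ + 27x². Remainder: 5x² − 42x − 30.
Step 3: lead(5x² − 42x − 30) ÷ lead(D) = 5x² ÷ −x = −5x. Subtract (−5x)·D = 5x² − 45x. Remainder: 3x − 30.
Step 4: lead(3x − 30) ÷ lead(D) = 3x ÷ −x = −3. Subtract (−3)·D = 3x − 27. Remainder: −3.

R = [-3]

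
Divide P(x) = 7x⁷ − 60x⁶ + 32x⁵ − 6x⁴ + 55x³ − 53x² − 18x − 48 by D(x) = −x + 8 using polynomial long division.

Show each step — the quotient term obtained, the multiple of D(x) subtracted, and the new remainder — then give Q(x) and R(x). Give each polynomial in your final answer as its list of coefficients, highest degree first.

Q = [-7, 4, 0, 6, -7, -3, -6]; R = [0]

Step 1: lead(7x⁷ − 60x⁶ + 32x⁵ − 6x⁴ + 55x³ − 53x² − 18x − 48) ÷ lead(D) = 7x⁷ ÷ −x = −7x⁶. Subtract (−7x⁶)·D = 7x⁷ − 56x⁶. Remainder: −4x⁶ + 32x⁵ − 6x⁴ + 55x³ − 53x² − 18x − 48.
Step 2: lead(−4x⁶ + 32x⁵ − 6x⁴ + 55x³ − 53x² − 18x − 48) ÷ lead(D) = −4x⁶ ÷ −x = 4x⁵. Subtract (4x⁵)·D = −4x⁶ + 32x⁵. Remainder: −6x⁴ + 55x³ − 53x² − 18x − 48.
Step 3: lead(−6x⁴ + 55x³ − 53x² − 18x − 48) ÷ lead(D) = −6x⁴ ÷ −x = 6x³. Subtract (6x³)·D = −6x⁴ + 48x³. Remainder: 7x³ − 53x² − 18x − 48.
Step 4: lead(7x³ − 53x² − 18x − 48) ÷ lead(D) = 7x³ ÷ −x = −7x². Subtract (−7x²)·D = 7x³ − 56x². Remainder: 3x² − 18x − 48.
Step 5: lead(3x² − 18x − 48) ÷ lead(D) = 3x² ÷ −x = −3x. Subtract (−3x)·D = 3x² − 24x. Remainder: 6x − 48.
Step 6: lead(6x − 48) ÷ lead(D) = 6x ÷ −x = −6. Subtract (−6)·D = 6x − 48. Remainder: 0.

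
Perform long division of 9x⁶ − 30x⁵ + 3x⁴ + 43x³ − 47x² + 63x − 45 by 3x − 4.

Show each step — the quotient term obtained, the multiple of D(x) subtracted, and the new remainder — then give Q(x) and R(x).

Step 1: lead(9x⁶ − 30x⁵ + 3x⁴ + 43x³ − 47x² + 63x − 45) ÷ lead(D) = 9x⁶ ÷ 3x = 3x⁵. Subtract (3x⁵)·D = 9x⁶ − 12x⁵. Remainder: −18x⁵ + 3x⁴ + 43x³ − 47x² + 63x − 45.
Step 2: lead(−18x⁵ + 3x⁴ + 43x³ − 47x² + 63x − 45) ÷ lead(D) = −18x⁵ ÷ 3x = −6x⁴. Subtract (−6x⁴)·D = −18x⁵ + 24x⁴. Remainder: −21x⁴ + 43x³ − 47x² + 63x − 45.
Step 3: lead(−21x⁴ + 43x³ − 47x² + 63x − 45) ÷ lead(D) = −21x⁴ ÷ 3x = −7x³. Subtract (−7x³)·D = −21x⁴ + 28x³. Remainder: 15x³ − 47x² + 63x − 45.
Step 4: lead(15x³ − 47x² + 63x − 45) ÷ lead(D) = 15x³ ÷ 3x = 5x². Subtract (5x²)·D = 15x³ − 20x². Remainder: −27x² + 63x − 45.
Step 5: lead(−27x² + 63x − 45) ÷ lead(D) = −27x² ÷ 3x = −9x. Subtract (−9x)·D = −27x² + 36x. Remainder: 27x − 45.
Step 6: lead(27x − 45) ÷ lead(D) = 27x ÷ 3x = 9. Subtract (9)·D = 27x − 36. Remainder: −9.

Q(x) = 3x⁵ − 6x⁴ − 7x³ + 5x² − 9x + 9; R(x) = −9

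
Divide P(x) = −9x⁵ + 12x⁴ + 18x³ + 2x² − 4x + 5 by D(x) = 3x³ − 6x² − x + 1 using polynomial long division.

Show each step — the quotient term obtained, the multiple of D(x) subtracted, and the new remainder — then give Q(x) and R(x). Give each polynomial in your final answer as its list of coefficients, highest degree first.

Q = [-3, -2, 1]; R = [9, -1, 4]

Step 1: lead(−9x⁵ + 12x⁴ + 18x³ + 2x² − 4x + 5) ÷ lead(D) = −9x⁵ ÷ 3x³ = −3x². Subtract (−3x²)·D = −9x⁵ + 18x⁴ + 3x³ − 3x². Remainder: −6x⁴ + 15x³ + 5x² − 4x + 5.
Step 2: lead(−6x⁴ + 15x³ + 5x² − 4x + 5) ÷ lead(D) = −6x⁴ ÷ 3x³ = −2x. Subtract (−2x)·D = −6x⁴ + 12x³ + 2x² − 2x. Remainder: 3x³ + 3x² − 2x + 5.
Step 3: lead(3x³ + 3x² − 2x + 5) ÷ lead(D) = 3x³ ÷ 3x³ = 1. Subtract (1)·D = 3x³ − 6x² − x + 1. Remainder: 9x² − x + 4.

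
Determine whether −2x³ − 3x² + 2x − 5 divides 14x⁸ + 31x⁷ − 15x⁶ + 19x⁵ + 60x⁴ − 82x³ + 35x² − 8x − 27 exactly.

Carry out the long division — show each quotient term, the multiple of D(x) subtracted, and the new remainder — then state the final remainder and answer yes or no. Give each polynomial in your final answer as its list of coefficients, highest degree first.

Step 1: lead(14x⁸ + 31x⁷ − 15x⁶ + 19x⁵ + 60x⁴ − 82x³ + 35x² − 8x − 27) ÷ lead(D) = 14x⁸ ÷ −2x³ = −7x⁵. Subtract (−7x⁵)·D = 14x⁸ + 21x⁷ − 14x⁶ + 35x⁵. Remainder: 10x⁷ − x⁶ − 16x⁵ + 60x⁴ − 82x³ + 35x² − 8x − 27.
Step 2: lead(10x⁷ − x⁶ − 16x⁵ + 60x⁴ − 82x³ + 35x² − 8x − 27) ÷ lead(D) = 10x⁷ ÷ −2x³ = −5x⁴. Subtract (−5x⁴)·D = 10x⁷ + 15x⁶ − 10x⁵ + 25x⁴. Remainder: −16x⁶ − 6x⁵ + 35x⁴ − 82x³ + 35x² − 8x − 27.
Step 3: lead(−16x⁶ − 6x⁵ + 35x⁴ − 82x³ + 35x² − 8x − 27) ÷ lead(D) = −16x⁶ ÷ −2x³ = 8x³. Subtract (8x³)·D = −16x⁶ − 24x⁵ + 16x⁴ − 40x³. Remainder: 18x⁵ + 19x⁴ − 42x³ + 35x² − 8x − 27.
Step 4: lead(18x⁵ + 19x⁴ − 42x³ + 35x² − 8x − 27) ÷ lead(D) = 18x⁵ ÷ −2x³ = −9x². Subtract (−9x²)·D = 18x⁵ + 27x⁴ − 18x³ + 45x². Remainder: −8x⁴ − 24x³ − 10x² − 8x − 27.
Step 5: lead(−8x⁴ − 24x³ − 10x² − 8x − 27) ÷ lead(D) = −8x⁴ ÷ −2x³ = 4x. Subtract (4x)·D = −8x⁴ − 12x³ + 8x² − 20x. Remainder: −12x³ − 18x² + 12x − 27.
Step 6: lead(−12x³ − 18x² + 12x − 27) ÷ lead(D) = −12x³ ÷ −2x³ = 6. Subtract (6)·D = −12x³ − 18x² + 12x − 30. Remainder: 3.

R = [3], so D(x) is not a factor of P(x). no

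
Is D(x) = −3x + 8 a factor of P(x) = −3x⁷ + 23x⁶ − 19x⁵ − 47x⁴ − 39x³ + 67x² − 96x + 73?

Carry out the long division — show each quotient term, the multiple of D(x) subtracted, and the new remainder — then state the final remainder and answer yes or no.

Step 1: lead(−3x⁷ + 23x⁶ − 19x⁵ − 47x⁴ − 39x³ + 67x² − 96x + 73) ÷ lead(D) = −3x⁷ ÷ −3x = x⁶. Subtract (x⁶)·D = −3x⁷ + 8x⁶. Remainder: 15x⁶ − 19x⁵ − 47x⁴ − 39x³ + 67x² − 96x + 73.
Step 2: lead(15x⁶ − 19x⁵ − 47x⁴ − 39x³ + 67x² − 96x + 73) ÷ lead(D) = 15x⁶ ÷ −3x = −5x⁵. Subtract (−5x⁵)·D = 15x⁶ − 40x⁵. Remainder: 21x⁵ − 47x⁴ − 39x³ + 67x² − 96x + 73.
Step 3: lead(21x⁵ − 47x⁴ − 39x³ + 67x² − 96x + 73) ÷ lead(D) = 21x⁵ ÷ −3x = −7x⁴. Subtract (−7x⁴)·D = 21x⁵ − 56x⁴. Remainder: 9x⁴ − 39x³ + 67x² − 96x + 73.
Step 4: lead(9x⁴ − 39x³ + 67x² − 96x + 73) ÷ lead(D) = 9x⁴ ÷ −3x = −3x³. Subtract (−3x³)·D = 9x⁴ − 24x³. Remainder: −15x³ + 67x² − 96x + 73.
Step 5: lead(−15x³ + 67x² − 96x + 73) ÷ lead(D) = −15x³ ÷ −3x = 5x². Subtract (5x²)·D = −15x³ + 40x². Remainder: 27x² − 96x + 73.
Step 6: lead(27x² − 96x + 73) ÷ lead(D) = 27x² ÷ −3x = −9x. Subtract (−9x)·D = 27x² − 72x. Remainder: −24x + 73.
Step 7: lead(−24x + 73) ÷ lead(D) = −24x ÷ −3x = 8. Subtract (8)·D = −24x + 64. Remainder: 9.

R(x) = 9, so D(x) is not a factor of P(x). no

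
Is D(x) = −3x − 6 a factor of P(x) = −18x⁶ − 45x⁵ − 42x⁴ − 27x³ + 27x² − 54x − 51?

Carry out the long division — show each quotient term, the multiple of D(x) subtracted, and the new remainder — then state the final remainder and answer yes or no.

R(x) = −3, so D(x) is not a factor of P(x). no

Step 1: lead(−18x⁶ − 45x⁵ − 42x⁴ − 27x³ + 27x² − 54x − 51) ÷ lead(D) = −18x⁶ ÷ −3x = 6x⁵. Subtract (6x⁵)·D = −18x⁶ − 36x⁵. Remainder: −9x⁵ − 42x⁴ − 27x³ + 27x² − 54x − 51.
Step 2: lead(−9x⁵ − 42x⁴ − 27x³ + 27x² − 54x − 51) ÷ lead(D) = −9x⁵ ÷ −3x = 3x⁴. Subtract (3x⁴)·D = −9x⁵ − 18x⁴. Remainder: −24x⁴ − 27x³ + 27x² − 54x − 51.
Step 3: lead(−24x⁴ − 27x³ + 27x² − 54x − 51) ÷ lead(D) = −24x⁴ ÷ −3x = 8x³. Subtract (8x³)·D = −24x⁴ − 48x³. Remainder: 21x³ + 27x² − 54x − 51.
Step 4: lead(21x³ + 27x² − 54x − 51) ÷ lead(D) = 21x³ ÷ −3x = −7x². Subtract (−7x²)·D = 21x³ + 42x². Remainder: −15x² − 54x − 51.
Step 5: lead(−15x² − 54x − 51) ÷ lead(D) = −15x² ÷ −3x = 5x. Subtract (5x)·D = −15x² − 30x. Remainder: −24x − 51.
Step 6: lead(−24x − 51) ÷ lead(D) = −24x ÷ −3x = 8. Subtract (8)·D = −24x − 48. Remainder: −3.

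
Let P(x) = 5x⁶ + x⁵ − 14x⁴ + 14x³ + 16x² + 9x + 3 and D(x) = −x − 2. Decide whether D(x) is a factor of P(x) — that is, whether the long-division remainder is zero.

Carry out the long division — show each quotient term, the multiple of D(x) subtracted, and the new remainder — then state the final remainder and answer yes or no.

R(x) = 1, so D(x) is not a factor of P(x). no

Step 1: lead(5x⁶ + x⁵ − 14x⁴ + 14x³ + 16x² + 9x + 3) ÷ lead(D) = 5x⁶ ÷ −x = −5x⁵. Subtract (−5x⁵)·D = 5x⁶ + 10x⁵. Remainder: −9x⁵ − 14x⁴ + 14x³ + 16x² + 9x + 3.
Step 2: lead(−9x⁵ − 14x⁴ + 14x³ + 16x² + 9x + 3) ÷ lead(D) = −9x⁵ ÷ −x = 9x⁴. Subtract (9x⁴)·D = −9x⁵ − 18x⁴. Remainder: 4x⁴ + 14x³ + 16x² + 9x + 3.
Step 3: lead(4x⁴ + 14x³ + 16x² + 9x + 3) ÷ lead(D) = 4x⁴ ÷ −x = −4x³. Subtract (−4x³)·D = 4x⁴ + 8x³. Remainder: 6x³ + 16x² + 9x + 3.
Step 4: lead(6x³ + 16x² + 9x + 3) ÷ lead(D) = 6x³ ÷ −x = −6x². Subtract (−6x²)·D = 6x³ + 12x². Remainder: 4x² + 9x + 3.
Step 5: lead(4x² + 9x + 3) ÷ lead(D) = 4x² ÷ −x = −4x. Subtract (−4x)·D = 4x² + 8x. Remainder: x + 3.
Step 6: lead(x + 3) ÷ lead(D) = x ÷ −x = −1. Subtract (−1)·D = x + 2. Remainder: 1.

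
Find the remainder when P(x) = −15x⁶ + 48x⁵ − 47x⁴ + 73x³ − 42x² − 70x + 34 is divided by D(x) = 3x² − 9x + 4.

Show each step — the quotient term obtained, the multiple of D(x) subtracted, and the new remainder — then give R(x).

R(x) = −9x − 2

Step 1: lead(−15x⁶ + 48x⁵ − 47x⁴ + 73x³ − 42x² − 70x + 34) ÷ lead(D) = −15x⁶ ÷ 3x² = −5x⁴. Subtract (−5x⁴)·D = −15x⁶ + 45x⁵ − 20x⁴. Remainder: 3x⁵ − 27x⁴ + 73x³ − 42x² − 70x + 34.
Step 2: lead(3x⁵ − 27x⁴ + 73x³ − 42x² − 70x + 34) ÷ lead(D) = 3x⁵ ÷ 3x² = x³. Subtract (x³)·D = 3x⁵ − 9x⁴ + 4x³. Remainder: −18x⁴ + 69x³ − 42x² − 70x + 34.
Step 3: lead(−18x⁴ + 69x³ − 42x² − 70x + 34) ÷ lead(D) = −18x⁴ ÷ 3x² = −6x². Subtract (−6x²)·D = −18x⁴ + 54x³ − 24x². Remainder: 15x³ − 18x² − 70x + 34.
Step 4: lead(15x³ − 18x² − 70x + 34) ÷ lead(D) = 15x³ ÷ 3x² = 5x. Subtract (5x)·D = 15x³ − 45x² + 20x. Remainder: 27x² − 90x + 34.
Step 5: lead(27x² − 90x + 34) ÷ lead(D) = 27x² ÷ 3x² = 9. Subtract (9)·D = 27x² − 81x + 36. Remainder: −9x − 2.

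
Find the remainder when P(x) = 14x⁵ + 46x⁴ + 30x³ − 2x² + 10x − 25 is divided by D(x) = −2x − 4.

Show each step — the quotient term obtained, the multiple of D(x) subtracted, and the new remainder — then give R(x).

Step 1: lead(14x⁵ + 46x⁴ + 30x³ − 2x² + 10x − 25) ÷ lead(D) = 14x⁵ ÷ −2x = −7x⁴. Subtract (−7x⁴)·D = 14x⁵ + 28x⁴. Remainder: 18x⁴ + 30x³ − 2x² + 10x − 25.
Step 2: lead(18x⁴ + 30x³ − 2x² + 10x − 25) ÷ lead(D) = 18x⁴ ÷ −2x = −9x³. Subtract (−9x³)·D = 18x⁴ + 36x³. Remainder: −6x³ − 2x² + 10x − 25.
Step 3: lead(−6x³ − 2x² + 10x − 25) ÷ lead(D) = −6x³ ÷ −2x = 3x². Subtract (3x²)·D = −6x³ − 12x². Remainder: 10x² + 10x − 25.
Step 4: lead(10x² + 10x − 25) ÷ lead(D) = 10x² ÷ −2x = −5x. Subtract (−5x)·D = 10x² + 20x. Remainder: −10x − 25.
Step 5: lead(−10x − 25) ÷ lead(D) = −10x ÷ −2x = 5. Subtract (5)·D = −10x − 20. Remainder: −5.

R(x) = −5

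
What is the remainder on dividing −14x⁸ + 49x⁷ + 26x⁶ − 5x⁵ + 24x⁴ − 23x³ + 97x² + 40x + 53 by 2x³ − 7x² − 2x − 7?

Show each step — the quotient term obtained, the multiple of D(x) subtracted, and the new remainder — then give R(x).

Step 1: lead(−14x⁸ + 49x⁷ + 26x⁶ − 5x⁵ + 24x⁴ − 23x³ + 97x² + 40x + 53) ÷ lead(D) = −14x⁸ ÷ 2x³ = −7x⁵. Subtract (−7x⁵)·D = −14x⁸ + 49x⁷ + 14x⁶ + 49x⁵. Remainder: 12x⁶ − 54x⁵ + 24x⁴ − 23x³ + 97x² + 40x + 53.
Step 2: lead(12x⁶ − 54x⁵ + 24x⁴ − 23x³ + 97x² + 40x + 53) ÷ lead(D) = 12x⁶ ÷ 2x³ = 6x³. Subtract (6x³)·D = 12x⁶ − 42x⁵ − 12x⁴ − 42x³. Remainder: −12x⁵ + 36x⁴ + 19x³ + 97x² + 40x + 53.
Step 3: lead(−12x⁵ + 36x⁴ + 19x³ + 97x² + 40x + 53) ÷ lead(D) = −12x⁵ ÷ 2x³ = −6x². Subtract (−6x²)·D = −12x⁵ + 42x⁴ + 12x³ + 42x². Remainder: −6x⁴ + 7x³ + 55x² + 40x + 53.
Step 4: lead(−6x⁴ + 7x³ + 55x² + 40x + 53) ÷ lead(D) = −6x⁴ ÷ 2x³ = −3x. Subtract (−3x)·D = −6x⁴ + 21x³ + 6x² + 21x. Remainder: −14x³ + 49x² + 19x + 53.
Step 5: lead(−14x³ + 49x² + 19x + 53) ÷ lead(D) = −14x³ ÷ 2x³ = −7. Subtract (−7)·D = −14x³ + 49x² + 14x + 49. Remainder: 5x + 4.

R(x) = 5x + 4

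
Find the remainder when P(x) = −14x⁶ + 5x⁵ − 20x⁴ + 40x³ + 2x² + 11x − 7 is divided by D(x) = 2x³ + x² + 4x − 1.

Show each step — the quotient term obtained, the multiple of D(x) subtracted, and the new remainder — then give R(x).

R(x) = −4x − 3

Step 1: lead(−14x⁶ + 5x⁵ − 20x⁴ + 40x³ + 2x² + 11x − 7) ÷ lead(D) = −14x⁶ ÷ 2x³ = −7x³. Subtract (−7x³)·D = −14x⁶ − 7x⁵ − 28x⁴ + 7x³. Remainder: 12x⁵ + 8x⁴ + 33x³ + 2x² + 11x − 7.
Step 2: lead(12x⁵ + 8x⁴ + 33x³ + 2x² + 11x − 7) ÷ lead(D) = 12x⁵ ÷ 2x³ = 6x². Subtract (6x²)·D = 12x⁵ + 6x⁴ + 24x³ − 6x². Remainder: 2x⁴ + 9x³ + 8x² + 11x − 7.
Step 3: lead(2x⁴ + 9x³ + 8x² + 11x − 7) ÷ lead(D) = 2x⁴ ÷ 2x³ = x. Subtract (x)·D = 2x⁴ + x³ + 4x² − x. Remainder: 8x³ + 4x² + 12x − 7.
Step 4: lead(8x³ + 4x² + 12x − 7) ÷ lead(D) = 8x³ ÷ 2x³ = 4. Subtract (4)·D = 8x³ + 4x² + 16x − 4. Remainder: −4x − 3.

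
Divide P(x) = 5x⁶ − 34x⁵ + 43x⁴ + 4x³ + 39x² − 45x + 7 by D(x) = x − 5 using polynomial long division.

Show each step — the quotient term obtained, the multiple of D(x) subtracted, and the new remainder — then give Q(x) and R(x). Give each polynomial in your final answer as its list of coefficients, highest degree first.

Step 1: lead(5x⁶ − 34x⁵ + 43x⁴ + 4x³ + 39x² − 45x + 7) ÷ lead(D) = 5x⁶ ÷ x = 5x⁵. Subtract (5x⁵)·D = 5x⁶ − 25x⁵. Remainder: −9x⁵ + 43x⁴ + 4x³ + 39x² − 45x + 7.
Step 2: lead(−9x⁵ + 43x⁴ + 4x³ + 39x² − 45x + 7) ÷ lead(D) = −9x⁵ ÷ x = −9x⁴. Subtract (−9x⁴)·D = −9x⁵ + 45x⁴. Remainder: −2x⁴ + 4x³ + 39x² − 45x + 7.
Step 3: lead(−2x⁴ + 4x³ + 39x² − 45x + 7) ÷ lead(D) = −2x⁴ ÷ x = −2x³. Subtract (−2x³)·D = −2x⁴ + 10x³. Remainder: −6x³ + 39x² − 45x + 7.
Step 4: lead(−6x³ + 39x² − 45x + 7) ÷ lead(D) = −6x³ ÷ x = −6x². Subtract (−6x²)·D = −6x³ + 30x². Remainder: 9x² − 45x + 7.
Step 5: lead(9x² − 45x + 7) ÷ lead(D) = 9x² ÷ x = 9x. Subtract (9x)·D = 9x² − 45x. Remainder: 7.

Q = [5, -9, -2, -6, 9, 0]; R = [7]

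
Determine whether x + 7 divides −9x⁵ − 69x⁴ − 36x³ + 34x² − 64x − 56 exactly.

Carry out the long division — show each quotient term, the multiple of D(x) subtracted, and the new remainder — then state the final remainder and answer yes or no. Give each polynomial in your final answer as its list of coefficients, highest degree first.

Step 1: lead(−9x⁵ − 69x⁴ − 36x³ + 34x² − 64x − 56) ÷ lead(D) = −9x⁵ ÷ x = −9x⁴. Subtract (−9x⁴)·D = −9x⁵ − 63x⁴. Remainder: −6x⁴ − 36x³ + 34x² − 64x − 56.
Step 2: lead(−6x⁴ − 36x³ + 34x² − 64x − 56) ÷ lead(D) = −6x⁴ ÷ x = −6x³. Subtract (−6x³)·D = −6x⁴ − 42x³. Remainder: 6x³ + 34x² − 64x − 56.
Step 3: lead(6x³ + 34x² − 64x − 56) ÷ lead(D) = 6x³ ÷ x = 6x². Subtract (6x²)·D = 6x³ + 42x². Remainder: −8x² − 64x − 56.
Step 4: lead(−8x² − 64x − 56) ÷ lead(D) = −8x² ÷ x = −8x. Subtract (−8x)·D = −8x² − 56x. Remainder: −8x − 56.
Step 5: lead(−8x − 56) ÷ lead(D) = −8x ÷ x = −8. Subtract (−8)·D = −8x − 56. Remainder: 0.

R = [0], so D(x) is a factor of P(x). yes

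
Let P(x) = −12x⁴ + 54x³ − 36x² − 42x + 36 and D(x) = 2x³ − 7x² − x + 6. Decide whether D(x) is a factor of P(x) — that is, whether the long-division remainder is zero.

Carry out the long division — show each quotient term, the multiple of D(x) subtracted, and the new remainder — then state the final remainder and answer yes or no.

R(x) = 0, so D(x) is a factor of P(x). yes

Step 1: lead(−12x⁴ + 54x³ − 36x² − 42x + 36) ÷ lead(D) = −12x⁴ ÷ 2x³ = −6x. Subtract (−6x)·D = −12x⁴ + 42x³ + 6x² − 36x. Remainder: 12x³ − 42x² − 6x + 36.
Step 2: lead(12x³ − 42x² − 6x + 36) ÷ lead(D) = 12x³ ÷ 2x³ = 6. Subtract (6)·D = 12x³ − 42x² − 6x + 36. Remainder: 0.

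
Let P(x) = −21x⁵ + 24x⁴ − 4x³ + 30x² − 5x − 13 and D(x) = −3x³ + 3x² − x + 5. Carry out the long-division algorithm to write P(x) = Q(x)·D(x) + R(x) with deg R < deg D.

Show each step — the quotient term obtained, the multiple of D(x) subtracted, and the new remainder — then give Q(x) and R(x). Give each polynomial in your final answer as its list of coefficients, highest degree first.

Q = [7, -1, -2]; R = [-2, -3]

Step 1: lead(−21x⁵ + 24x⁴ − 4x³ + 30x² − 5x − 13) ÷ lead(D) = −21x⁵ ÷ −3x³ = 7x². Subtract (7x²)·D = −21x⁵ + 21x⁴ − 7x³ + 35x². Remainder: 3x⁴ + 3x³ − 5x² − 5x − 13.
Step 2: lead(3x⁴ + 3x³ − 5x² − 5x − 13) ÷ lead(D) = 3x⁴ ÷ −3x³ = −x. Subtract (−x)·D = 3x⁴ − 3x³ + x² − 5x. Remainder: 6x³ − 6x² − 13.
Step 3: lead(6x³ − 6x² − 13) ÷ lead(D) = 6x³ ÷ −3x³ = −2. Subtract (−2)·D = 6x³ − 6x² + 2x − 10. Remainder: −2x − 3.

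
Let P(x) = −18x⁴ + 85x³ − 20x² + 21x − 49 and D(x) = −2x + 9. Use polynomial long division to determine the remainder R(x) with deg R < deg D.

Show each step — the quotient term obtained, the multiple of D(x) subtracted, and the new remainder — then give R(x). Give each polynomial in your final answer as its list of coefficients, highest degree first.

Step 1: lead(−18x⁴ + 85x³ − 20x² + 21x − 49) ÷ lead(D) = −18x⁴ ÷ −2x = 9x³. Subtract (9x³)·D = −18x⁴ + 81x³. Remainder: 4x³ − 20x² + 21x − 49.
Step 2: lead(4x³ − 20x² + 21x − 49) ÷ lead(D) = 4x³ ÷ −2x = −2x². Subtract (−2x²)·D = 4x³ − 18x². Remainder: −2x² + 21x − 49.
Step 3: lead(−2x² + 21x − 49) ÷ lead(D) = −2x² ÷ −2x = x. Subtract (x)·D = −2x² + 9x. Remainder: 12x − 49.
Step 4: lead(12x − 49) ÷ lead(D) = 12x ÷ −2x = −6. Subtract (−6)·D = 12x − 54. Remainder: 5.

R = [5]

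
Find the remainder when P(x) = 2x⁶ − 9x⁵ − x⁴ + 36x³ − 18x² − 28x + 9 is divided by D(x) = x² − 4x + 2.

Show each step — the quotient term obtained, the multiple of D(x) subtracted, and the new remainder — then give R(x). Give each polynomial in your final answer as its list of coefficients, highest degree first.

Step 1: lead(2x⁶ − 9x⁵ − x⁴ + 36x³ − 18x² − 28x + 9) ÷ lead(D) = 2x⁶ ÷ x² = 2x⁴. Subtract (2x⁴)·D = 2x⁶ − 8x⁵ + 4x⁴. Remainder: −x⁵ − 5x⁴ + 36x³ − 18x² − 28x + 9.
Step 2: lead(−x⁵ − 5x⁴ + 36x³ − 18x² − 28x + 9) ÷ lead(D) = −x⁵ ÷ x² = −x³. Subtract (−x³)·D = −x⁵ + 4x⁴ − 2x³. Remainder: −9x⁴ + 38x³ − 18x² − 28x + 9.
Step 3: lead(−9x⁴ + 38x³ − 18x² − 28x + 9) ÷ lead(D) = −9x⁴ ÷ x² = −9x². Subtract (−9x²)·D = −9x⁴ + 36x³ − 18x². Remainder: 2x³ − 28x + 9.
Step 4: lead(2x³ − 28x + 9) ÷ lead(D) = 2x³ ÷ x² = 2x. Subtract (2x)·D = 2x³ − 8x² + 4x. Remainder: 8x² − 32x + 9.
Step 5: lead(8x² − 32x + 9) ÷ lead(D) = 8x² ÷ x² = 8. Subtract (8)·D = 8x² − 32x + 16. Remainder: −7.

R = [-7]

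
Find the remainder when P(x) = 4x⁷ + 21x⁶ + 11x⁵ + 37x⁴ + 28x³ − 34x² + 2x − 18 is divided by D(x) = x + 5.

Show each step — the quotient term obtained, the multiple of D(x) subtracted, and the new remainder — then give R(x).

R(x) = −3

Step 1: lead(4x⁷ + 21x⁶ + 11x⁵ + 37x⁴ + 28x³ − 34x² + 2x − 18) ÷ lead(D) = 4x⁷ ÷ x = 4x⁶. Subtract (4x⁶)·D = 4x⁷ + 20x⁶. Remainder: x⁶ + 11x⁵ + 37x⁴ + 28x³ − 34x² + 2x − 18.
Step 2: lead(x⁶ + 11x⁵ + 37x⁴ + 28x³ − 34x² + 2x − 18) ÷ lead(D) = x⁶ ÷ x = x⁵. Subtract (x⁵)·D = x⁶ + 5x⁵. Remainder: 6x⁵ + 37x⁴ + 28x³ − 34x² + 2x − 18.
Step 3: lead(6x⁵ + 37x⁴ + 28x³ − 34x² + 2x − 18) ÷ lead(D) = 6x⁵ ÷ x = 6x⁴. Subtract (6x⁴)·D = 6x⁵ + 30x⁴. Remainder: 7x⁴ + 28x³ − 34x² + 2x − 18.
Step 4: lead(7x⁴ + 28x³ − 34x² + 2x − 18) ÷ lead(D) = 7x⁴ ÷ x = 7x³. Subtract (7x³)·D = 7x⁴ + 35x³. Remainder: −7x³ − 34x² + 2x − 18.
Step 5: lead(−7x³ − 34x² + 2x − 18) ÷ lead(D) = −7x³ ÷ x = −7x². Subtract (−7x²)·D = −7x³ − 35x². Remainder: x² + 2x − 18.
Step 6: lead(x² + 2x − 18) ÷ lead(D) = x² ÷ x = x. Subtract (x)·D = x² + 5x. Remainder: −3x − 18.
Step 7: lead(−3x − 18) ÷ lead(D) = −3x ÷ x = −3. Subtract (−3)·D = −3x − 15. Remainder: −3.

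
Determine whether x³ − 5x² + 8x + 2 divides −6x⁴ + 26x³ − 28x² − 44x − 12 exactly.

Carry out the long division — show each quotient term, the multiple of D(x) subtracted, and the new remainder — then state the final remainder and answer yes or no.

R(x) = −4, so D(x) is not a factor of P(x). no

Step 1: lead(−6x⁴ + 26x³ − 28x² − 44x − 12) ÷ lead(D) = −6x⁴ ÷ x³ = −6x. Subtract (−6x)·D = −6x⁴ + 30x³ − 48x² − 12x. Remainder: −4x³ + 20x² − 32x − 12.
Step 2: lead(−4x³ + 20x² − 32x − 12) ÷ lead(D) = −4x³ ÷ x³ = −4. Subtract (−4)·D = −4x³ + 20x² − 32x − 8. Remainder: −4.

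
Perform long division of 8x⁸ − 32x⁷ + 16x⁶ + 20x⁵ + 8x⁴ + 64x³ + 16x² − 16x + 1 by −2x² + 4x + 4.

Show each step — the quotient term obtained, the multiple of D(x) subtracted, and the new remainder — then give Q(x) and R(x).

Step 1: lead(8x⁸ − 32x⁷ + 16x⁶ + 20x⁵ + 8x⁴ + 64x³ + 16x² − 16x + 1) ÷ lead(D) = 8x⁸ ÷ −2x² = −4x⁶. Subtract (−4x⁶)·D = 8x⁸ − 16x⁷ − 16x⁶. Remainder: −16x⁷ + 32x⁶ + 20x⁵ + 8x⁴ + 64x³ + 16x² − 16x + 1.
Step 2: lead(−16x⁷ + 32x⁶ + 20x⁵ + 8x⁴ + 64x³ + 16x² − 16x + 1) ÷ lead(D) = −16x⁷ ÷ −2x² = 8x⁵. Subtract (8x⁵)·D = −16x⁷ + 32x⁶ + 32x⁵. Remainder: −12x⁵ + 8x⁴ + 64x³ + 16x² − 16x + 1.
Step 3: lead(−12x⁵ + 8x⁴ + 64x³ + 16x² − 16x + 1) ÷ lead(D) = −12x⁵ ÷ −2x² = 6x³. Subtract (6x³)·D = −12x⁵ + 24x⁴ + 24x³. Remainder: −16x⁴ + 40x³ + 16x² − 16x + 1.
Step 4: lead(−16x⁴ + 40x³ + 16x² − 16x + 1) ÷ lead(D) = −16x⁴ ÷ −2x² = 8x². Subtract (8x²)·D = −16x⁴ + 32x³ + 32x². Remainder: 8x³ − 16x² − 16x + 1.
Step 5: lead(8x³ − 16x² − 16x + 1) ÷ lead(D) = 8x³ ÷ −2x² = −4x. Subtract (−4x)·D = 8x³ − 16x² − 16x. Remainder: 1.

Q(x) = −4x⁶ + 8x⁵ + 6x³ + 8x² − 4x; R(x) = 1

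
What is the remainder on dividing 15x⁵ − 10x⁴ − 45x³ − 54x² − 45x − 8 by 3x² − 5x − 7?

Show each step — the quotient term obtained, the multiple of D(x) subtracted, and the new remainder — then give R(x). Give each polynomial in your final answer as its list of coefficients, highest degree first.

R = [6]

Step 1: lead(15x⁵ − 10x⁴ − 45x³ − 54x² − 45x − 8) ÷ lead(D) = 15x⁵ ÷ 3x² = 5x³. Subtract (5x³)·D = 15x⁵ − 25x⁴ − 35x³. Remainder: 15x⁴ − 10x³ − 54x² − 45x − 8.
Step 2: lead(15x⁴ − 10x³ − 54x² − 45x − 8) ÷ lead(D) = 15x⁴ ÷ 3x² = 5x². Subtract (5x²)·D = 15x⁴ − 25x³ − 35x². Remainder: 15x³ − 19x² − 45x − 8.
Step 3: lead(15x³ − 19x² − 45x − 8) ÷ lead(D) = 15x³ ÷ 3x² = 5x. Subtract (5x)·D = 15x³ − 25x² − 35x. Remainder: 6x² − 10x − 8.
Step 4: lead(6x² − 10x − 8) ÷ lead(D) = 6x² ÷ 3x² = 2. Subtract (2)·D = 6x² − 10x − 14. Remainder: 6.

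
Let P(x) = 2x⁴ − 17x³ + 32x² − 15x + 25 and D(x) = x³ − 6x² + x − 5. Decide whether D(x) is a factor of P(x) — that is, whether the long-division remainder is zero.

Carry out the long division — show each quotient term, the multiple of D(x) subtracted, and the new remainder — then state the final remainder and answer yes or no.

Step 1: lead(2x⁴ − 17x³ + 32x² − 15x + 25) ÷ lead(D) = 2x⁴ ÷ x³ = 2x. Subtract (2x)·D = 2x⁴ − 12x³ + 2x² − 10x. Remainder: −5x³ + 30x² − 5x + 25.
Step 2: lead(−5x³ + 30x² − 5x + 25) ÷ lead(D) = −5x³ ÷ x³ = −5. Subtract (−5)·D = −5x³ + 30x² − 5x + 25. Remainder: 0.

R(x) = 0, so D(x) is a factor of P(x). yes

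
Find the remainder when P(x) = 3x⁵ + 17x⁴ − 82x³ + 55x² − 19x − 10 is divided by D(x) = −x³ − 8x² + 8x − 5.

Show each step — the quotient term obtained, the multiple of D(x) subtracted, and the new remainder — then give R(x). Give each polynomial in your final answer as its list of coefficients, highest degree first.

R = [0]

Step 1: lead(3x⁵ + 17x⁴ − 82x³ + 55x² − 19x − 10) ÷ lead(D) = 3x⁵ ÷ −x³ = −3x². Subtract (−3x²)·D = 3x⁵ + 24x⁴ − 24x³ + 15x². Remainder: −7x⁴ − 58x³ + 40x² − 19x − 10.
Step 2: lead(−7x⁴ − 58x³ + 40x² − 19x − 10) ÷ lead(D) = −7x⁴ ÷ −x³ = 7x. Subtract (7x)·D = −7x⁴ − 56x³ + 56x² − 35x. Remainder: −2x³ − 16x² + 16x − 10.
Step 3: lead(−2x³ − 16x² + 16x − 10) ÷ lead(D) = −2x³ ÷ −x³ = 2. Subtract (2)·D = −2x³ − 16x² + 16x − 10. Remainder: 0.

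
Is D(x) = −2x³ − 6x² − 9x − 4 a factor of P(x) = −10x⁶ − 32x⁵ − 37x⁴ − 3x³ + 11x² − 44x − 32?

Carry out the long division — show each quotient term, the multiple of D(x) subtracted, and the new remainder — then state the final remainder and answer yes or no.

R(x) = 0, so D(x) is a factor of P(x). yes

Step 1: lead(−10x⁶ − 32x⁵ − 37x⁴ − 3x³ + 11x² − 44x − 32) ÷ lead(D) = −10x⁶ ÷ −2x³ = 5x³. Subtract (5x³)·D = −10x⁶ − 30x⁵ − 45x⁴ − 20x³. Remainder: −2x⁵ + 8x⁴ + 17x³ + 11x² − 44x − 32.
Step 2: lead(−2x⁵ + 8x⁴ + 17x³ + 11x² − 44x − 32) ÷ lead(D) = −2x⁵ ÷ −2x³ = x². Subtract (x²)·D = −2x⁵ − 6x⁴ − 9x³ − 4x². Remainder: 14x⁴ + 26x³ + 15x² − 44x − 32.
Step 3: lead(14x⁴ + 26x³ + 15x² − 44x − 32) ÷ lead(D) = 14x⁴ ÷ −2x³ = −7x. Subtract (−7x)·D = 14x⁴ + 42x³ + 63x² + 28x. Remainder: −16x³ − 48x² − 72x − 32.
Step 4: lead(−16x³ − 48x² − 72x − 32) ÷ lead(D) = −16x³ ÷ −2x³ = 8. Subtract (8)·D = −16x³ − 48x² − 72x − 32. Remainder: 0.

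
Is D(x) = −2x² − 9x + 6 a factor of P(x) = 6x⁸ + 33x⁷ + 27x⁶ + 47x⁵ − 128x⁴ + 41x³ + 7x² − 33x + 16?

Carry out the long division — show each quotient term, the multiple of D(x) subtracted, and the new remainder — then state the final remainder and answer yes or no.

R(x) = 9x − 8, so D(x) is not a factor of P(x). no

Step 1: lead(6x⁸ + 33x⁷ + 27x⁶ + 47x⁵ − 128x⁴ + 41x³ + 7x² − 33x + 16) ÷ lead(D) = 6x⁸ ÷ −2x² = −3x⁶. Subtract (−3x⁶)·D = 6x⁸ + 27x⁷ − 18x⁶. Remainder: 6x⁷ + 45x⁶ + 47x⁵ − 128x⁴ + 41x³ + 7x² − 33x + 16.
Step 2: lead(6x⁷ + 45x⁶ + 47x⁵ − 128x⁴ + 41x³ + 7x² − 33x + 16) ÷ lead(D) = 6x⁷ ÷ −2x² = −3x⁵. Subtract (−3x⁵)·D = 6x⁷ + 27x⁶ − 18x⁵. Remainder: 18x⁶ + 65x⁵ − 128x⁴ + 41x³ + 7x² − 33x + 16.
Step 3: lead(18x⁶ + 65x⁵ − 128x⁴ + 41x³ + 7x² − 33x + 16) ÷ lead(D) = 18x⁶ ÷ −2x² = −9x⁴. Subtract (−9x⁴)·D = 18x⁶ + 81x⁵ − 54x⁴. Remainder: −16x⁵ − 74x⁴ + 41x³ + 7x² − 33x + 16.
Step 4: lead(−16x⁵ − 74x⁴ + 41x³ + 7x² − 33x + 16) ÷ lead(D) = −16x⁵ ÷ −2x² = 8x³. Subtract (8x³)·D = −16x⁵ − 72x⁴ + 48x³. Remainder: −2x⁴ − 7x³ + 7x² − 33x + 16.
Step 5: lead(−2x⁴ − 7x³ + 7x² − 33x + 16) ÷ lead(D) = −2x⁴ ÷ −2x² = x². Subtract (x²)·D = −2x⁴ − 9x³ + 6x². Remainder: 2x³ + x² − 33x + 16.
Step 6: lead(2x³ + x² − 33x + 16) ÷ lead(D) = 2x³ ÷ −2x² = −x. Subtract (−x)·D = 2x³ + 9x² − 6x. Remainder: −8x² − 27x + 16.
Step 7: lead(−8x² − 27x + 16) ÷ lead(D) = −8x² ÷ −2x² = 4. Subtract (4)·D = −8x² − 36x + 24. Remainder: 9x − 8.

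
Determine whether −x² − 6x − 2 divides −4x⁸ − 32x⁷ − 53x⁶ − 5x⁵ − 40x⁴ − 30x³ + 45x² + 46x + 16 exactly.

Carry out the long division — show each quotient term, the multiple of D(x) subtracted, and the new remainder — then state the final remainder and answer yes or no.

Step 1: lead(−4x⁸ − 32x⁷ − 53x⁶ − 5x⁵ − 40x⁴ − 30x³ + 45x² + 46x + 16) ÷ lead(D) = −4x⁸ ÷ −x² = 4x⁶. Subtract (4x⁶)·D = −4x⁸ − 24x⁷ − 8x⁶. Remainder: −8x⁷ − 45x⁶ − 5x⁵ − 40x⁴ − 30x³ + 45x² + 46x + 16.
Step 2: lead(−8x⁷ − 45x⁶ − 5x⁵ − 40x⁴ − 30x³ + 45x² + 46x + 16) ÷ lead(D) = −8x⁷ ÷ −x² = 8x⁵. Subtract (8x⁵)·D = −8x⁷ − 48x⁶ − 16x⁵. Remainder: 3x⁶ + 11x⁵ − 40x⁴ − 30x³ + 45x² + 46x + 16.
Step 3: lead(3x⁶ + 11x⁵ − 40x⁴ − 30x³ + 45x² + 46x + 16) ÷ lead(D) = 3x⁶ ÷ −x² = −3x⁴. Subtract (−3x⁴)·D = 3x⁶ + 18x⁵ + 6x⁴. Remainder: −7x⁵ − 46x⁴ − 30x³ + 45x² + 46x + 16.
Step 4: lead(−7x⁵ − 46x⁴ − 30x³ + 45x² + 46x + 16) ÷ lead(D) = −7x⁵ ÷ −x² = 7x³. Subtract (7x³)·D = −7x⁵ − 42x⁴ − 14x³. Remainder: −4x⁴ − 16x³ + 45x² + 46x + 16.
Step 5: lead(−4x⁴ − 16x³ + 45x² + 46x + 16) ÷ lead(D) = −4x⁴ ÷ −x² = 4x². Subtract (4x²)·D = −4x⁴ − 24x³ − 8x². Remainder: 8x³ + 53x² + 46x + 16.
Step 6: lead(8x³ + 53x² + 46x + 16) ÷ lead(D) = 8x³ ÷ −x² = −8x. Subtract (−8x)·D = 8x³ + 48x² + 16x. Remainder: 5x² + 30x + 16.
Step 7: lead(5x² + 30x + 16) ÷ lead(D) = 5x² ÷ −x² = −5. Subtract (−5)·D = 5x² + 30x + 10. Remainder: 6.

R(x) = 6, so D(x) is not a factor of P(x). no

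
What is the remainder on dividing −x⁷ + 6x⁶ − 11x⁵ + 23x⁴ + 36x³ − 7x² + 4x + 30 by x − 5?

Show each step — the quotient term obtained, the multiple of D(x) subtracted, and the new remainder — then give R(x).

R(x) = 0

Step 1: lead(−x⁷ + 6x⁶ − 11x⁵ + 23x⁴ + 36x³ − 7x² + 4x + 30) ÷ lead(D) = −x⁷ ÷ x = −x⁶. Subtract (−x⁶)·D = −x⁷ + 5x⁶. Remainder: x⁶ − 11x⁵ + 23x⁴ + 36x³ − 7x² + 4x + 30.
Step 2: lead(x⁶ − 11x⁵ + 23x⁴ + 36x³ − 7x² + 4x + 30) ÷ lead(D) = x⁶ ÷ x = x⁵. Subtract (x⁵)·D = x⁶ − 5x⁵. Remainder: −6x⁵ + 23x⁴ + 36x³ − 7x² + 4x + 30.
Step 3: lead(−6x⁵ + 23x⁴ + 36x³ − 7x² + 4x + 30) ÷ lead(D) = −6x⁵ ÷ x = −6x⁴. Subtract (−6x⁴)·D = −6x⁵ + 30x⁴. Remainder: −7x⁴ + 36x³ − 7x² + 4x + 30.
Step 4: lead(−7x⁴ + 36x³ − 7x² + 4x + 30) ÷ lead(D) = −7x⁴ ÷ x = −7x³. Subtract (−7x³)·D = −7x⁴ + 35x³. Remainder: x³ − 7x² + 4x + 30.
Step 5: lead(x³ − 7x² + 4x + 30) ÷ lead(D) = x³ ÷ x = x². Subtract (x²)·D = x³ − 5x². Remainder: −2x² + 4x + 30.
Step 6: lead(−2x² + 4x + 30) ÷ lead(D) = −2x² ÷ x = −2x. Subtract (−2x)·D = −2x² + 10x. Remainder: −6x + 30.
Step 7: lead(−6x + 30) ÷ lead(D) = −6x ÷ x = −6. Subtract (−6)·D = −6x + 30. Remainder: 0.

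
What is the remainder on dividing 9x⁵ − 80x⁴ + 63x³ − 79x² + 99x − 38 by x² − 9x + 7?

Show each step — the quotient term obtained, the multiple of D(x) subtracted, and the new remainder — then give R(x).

Step 1: lead(9x⁵ − 80x⁴ + 63x³ − 79x² + 99x − 38) ÷ lead(D) = 9x⁵ ÷ x² = 9x³. Subtract (9x³)·D = 9x⁵ − 81x⁴ + 63x³. Remainder: x⁴ − 79x² + 99x − 38.
Step 2: lead(x⁴ − 79x² + 99x − 38) ÷ lead(D) = x⁴ ÷ x² = x². Subtract (x²)·D = x⁴ − 9x³ + 7x². Remainder: 9x³ − 86x² + 99x − 38.
Step 3: lead(9x³ − 86x² + 99x − 38) ÷ lead(D) = 9x³ ÷ x² = 9x. Subtract (9x)·D = 9x³ − 81x² + 63x. Remainder: −5x² + 36x − 38.
Step 4: lead(−5x² + 36x − 38) ÷ lead(D) = −5x² ÷ x² = −5. Subtract (−5)·D = −5x² + 45x − 35. Remainder: −9x − 3.

R(x) = −9x − 3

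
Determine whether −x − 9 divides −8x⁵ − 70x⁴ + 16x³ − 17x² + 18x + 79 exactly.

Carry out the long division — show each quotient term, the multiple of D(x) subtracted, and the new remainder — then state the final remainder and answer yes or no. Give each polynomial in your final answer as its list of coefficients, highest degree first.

Step 1: lead(−8x⁵ − 70x⁴ + 16x³ − 17x² + 18x + 79) ÷ lead(D) = −8x⁵ ÷ −x = 8x⁴. Subtract (8x⁴)·D = −8x⁵ − 72x⁴. Remainder: 2x⁴ + 16x³ − 17x² + 18x + 79.
Step 2: lead(2x⁴ + 16x³ − 17x² + 18x + 79) ÷ lead(D) = 2x⁴ ÷ −x = −2x³. Subtract (−2x³)·D = 2x⁴ + 18x³. Remainder: −2x³ − 17x² + 18x + 79.
Step 3: lead(−2x³ − 17x² + 18x + 79) ÷ lead(D) = −2x³ ÷ −x = 2x². Subtract (2x²)·D = −2x³ − 18x². Remainder: x² + 18x + 79.
Step 4: lead(x² + 18x + 79) ÷ lead(D) = x² ÷ −x = −x. Subtract (−x)·D = x² + 9x. Remainder: 9x + 79.
Step 5: lead(9x + 79) ÷ lead(D) = 9x ÷ −x = −9. Subtract (−9)·D = 9x + 81. Remainder: −2.

R = [-2], so D(x) is not a factor of P(x). no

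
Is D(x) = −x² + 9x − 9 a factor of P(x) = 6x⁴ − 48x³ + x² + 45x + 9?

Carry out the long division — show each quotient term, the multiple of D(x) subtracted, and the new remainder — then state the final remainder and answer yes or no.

Step 1: lead(6x⁴ − 48x³ + x² + 45x + 9) ÷ lead(D) = 6x⁴ ÷ −x² = −6x². Subtract (−6x²)·D = 6x⁴ − 54x³ + 54x². Remainder: 6x³ − 53x² + 45x + 9.
Step 2: lead(6x³ − 53x² + 45x + 9) ÷ lead(D) = 6x³ ÷ −x² = −6x. Subtract (−6x)·D = 6x³ − 54x² + 54x. Remainder: x² − 9x + 9.
Step 3: lead(x² − 9x + 9) ÷ lead(D) = x² ÷ −x² = −1. Subtract (−1)·D = x² − 9x + 9. Remainder: 0.

R(x) = 0, so D(x) is a factor of P(x). yes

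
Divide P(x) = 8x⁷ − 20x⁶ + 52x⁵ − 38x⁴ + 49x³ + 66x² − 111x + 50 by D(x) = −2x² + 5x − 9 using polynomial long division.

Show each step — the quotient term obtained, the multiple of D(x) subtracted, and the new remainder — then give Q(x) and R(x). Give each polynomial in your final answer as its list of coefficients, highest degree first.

Q = [-4, 0, -8, -1, 9, -6]; R = [-4]

Step 1: lead(8x⁷ − 20x⁶ + 52x⁵ − 38x⁴ + 49x³ + 66x² − 111x + 50) ÷ lead(D) = 8x⁷ ÷ −2x² = −4x⁵. Subtract (−4x⁵)·D = 8x⁷ − 20x⁶ + 36x⁵. Remainder: 16x⁵ − 38x⁴ + 49x³ + 66x² − 111x + 50.
Step 2: lead(16x⁵ − 38x⁴ + 49x³ + 66x² − 111x + 50) ÷ lead(D) = 16x⁵ ÷ −2x² = −8x³. Subtract (−8x³)·D = 16x⁵ − 40x⁴ + 72x³. Remainder: 2x⁴ − 23x³ + 66x² − 111x + 50.
Step 3: lead(2x⁴ − 23x³ + 66x² − 111x + 50) ÷ lead(D) = 2x⁴ ÷ −2x² = −x². Subtract (−x²)·D = 2x⁴ − 5x³ + 9x². Remainder: −18x³ + 57x² − 111x + 50.
Step 4: lead(−18x³ + 57x² − 111x + 50) ÷ lead(D) = −18x³ ÷ −2x² = 9x. Subtract (9x)·D = −18x³ + 45x² − 81x. Remainder: 12x² − 30x + 50.
Step 5: lead(12x² − 30x + 50) ÷ lead(D) = 12x² ÷ −2x² = −6. Subtract (−6)·D = 12x² − 30x + 54. Remainder: −4.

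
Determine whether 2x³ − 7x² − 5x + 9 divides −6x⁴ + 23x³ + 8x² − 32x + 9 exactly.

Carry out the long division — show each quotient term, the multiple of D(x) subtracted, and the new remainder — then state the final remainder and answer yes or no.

Step 1: lead(−6x⁴ + 23x³ + 8x² − 32x + 9) ÷ lead(D) = −6x⁴ ÷ 2x³ = −3x. Subtract (−3x)·D = −6x⁴ + 21x³ + 15x² − 27x. Remainder: 2x³ − 7x² − 5x + 9.
Step 2: lead(2x³ − 7x² − 5x + 9) ÷ lead(D) = 2x³ ÷ 2x³ = 1. Subtract (1)·D = 2x³ − 7x² − 5x + 9. Remainder: 0.

R(x) = 0, so D(x) is a factor of P(x). yes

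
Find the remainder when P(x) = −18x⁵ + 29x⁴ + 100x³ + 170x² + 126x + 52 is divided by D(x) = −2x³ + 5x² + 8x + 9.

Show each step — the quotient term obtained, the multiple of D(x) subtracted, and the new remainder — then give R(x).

R(x) = −5x² + 6x − 2

Step 1: lead(−18x⁵ + 29x⁴ + 100x³ + 170x² + 126x + 52) ÷ lead(D) = −18x⁵ ÷ −2x³ = 9x². Subtract (9x²)·D = −18x⁵ + 45x⁴ + 72x³ + 81x². Remainder: −16x⁴ + 28x³ + 89x² + 126x + 52.
Step 2: lead(−16x⁴ + 28x³ + 89x² + 126x + 52) ÷ lead(D) = −16x⁴ ÷ −2x³ = 8x. Subtract (8x)·D = −16x⁴ + 40x³ + 64x² + 72x. Remainder: −12x³ + 25x² + 54x + 52.
Step 3: lead(−12x³ + 25x² + 54x + 52) ÷ lead(D) = −12x³ ÷ −2x³ = 6. Subtract (6)·D = −12x³ + 30x² + 48x + 54. Remainder: −5x² + 6x − 2.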